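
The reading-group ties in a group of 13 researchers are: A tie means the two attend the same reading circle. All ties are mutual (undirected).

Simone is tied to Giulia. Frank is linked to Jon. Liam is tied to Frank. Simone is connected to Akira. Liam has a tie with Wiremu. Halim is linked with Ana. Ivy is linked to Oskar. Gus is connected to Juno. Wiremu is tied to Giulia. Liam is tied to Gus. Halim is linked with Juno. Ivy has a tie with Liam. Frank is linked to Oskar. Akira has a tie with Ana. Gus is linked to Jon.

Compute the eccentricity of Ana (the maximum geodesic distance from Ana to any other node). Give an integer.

Distances from Ana: Akira:1, Frank:5, Giulia:3, Gus:3, Halim:1, Ivy:5, Jon:4, Juno:2, Liam:4, Oskar:6, Simone:2, Wiremu:4.
The largest is 6 (to Oskar), so the eccentricity of Ana is 6.

6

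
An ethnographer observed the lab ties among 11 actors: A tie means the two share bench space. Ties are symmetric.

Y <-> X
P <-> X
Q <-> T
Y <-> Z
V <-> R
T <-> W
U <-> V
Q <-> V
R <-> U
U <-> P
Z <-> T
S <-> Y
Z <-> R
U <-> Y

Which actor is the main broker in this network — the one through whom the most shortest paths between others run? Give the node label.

Unnormalized betweenness of each node: P:5/3, Q:19/6, R:3, S:0, T:34/3, U:25/2, V:35/6, W:0, X:11/6, Y:103/6, Z:27/2.
Y has the largest value, 103/6, making it the main broker — the node through which the most shortest paths run.

Y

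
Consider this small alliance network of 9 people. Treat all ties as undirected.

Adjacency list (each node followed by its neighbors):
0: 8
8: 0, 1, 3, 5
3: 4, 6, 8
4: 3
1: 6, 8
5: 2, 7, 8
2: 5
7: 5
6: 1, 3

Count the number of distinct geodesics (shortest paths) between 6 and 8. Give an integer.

2

The shortest distance is 2. The length-2 paths are: 6–3–8; 6–1–8.
That gives 2 distinct shortest paths.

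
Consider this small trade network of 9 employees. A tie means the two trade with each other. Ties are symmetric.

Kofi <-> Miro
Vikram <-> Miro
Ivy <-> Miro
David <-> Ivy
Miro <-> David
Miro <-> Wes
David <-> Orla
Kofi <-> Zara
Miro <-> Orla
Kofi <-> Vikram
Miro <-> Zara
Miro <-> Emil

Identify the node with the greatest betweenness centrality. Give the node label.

Miro

Unnormalized betweenness of each node: David:1/2, Emil:0, Ivy:0, Kofi:1/2, Miro:23, Orla:0, Vikram:0, Wes:0, Zara:0.
Miro has the largest value, 23, making it the main broker — the node through which the most shortest paths run.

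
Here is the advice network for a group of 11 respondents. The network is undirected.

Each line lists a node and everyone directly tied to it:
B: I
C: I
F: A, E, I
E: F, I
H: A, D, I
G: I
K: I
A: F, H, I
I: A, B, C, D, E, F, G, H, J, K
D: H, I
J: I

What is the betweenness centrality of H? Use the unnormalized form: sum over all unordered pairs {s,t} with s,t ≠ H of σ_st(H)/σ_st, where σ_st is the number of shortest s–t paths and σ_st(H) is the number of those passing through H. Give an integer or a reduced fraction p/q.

Pairs whose geodesics pass through H — D–A: 1/2.
All other pairs contribute 0.
Summing the contributions gives betweenness(H) = 1/2.

1/2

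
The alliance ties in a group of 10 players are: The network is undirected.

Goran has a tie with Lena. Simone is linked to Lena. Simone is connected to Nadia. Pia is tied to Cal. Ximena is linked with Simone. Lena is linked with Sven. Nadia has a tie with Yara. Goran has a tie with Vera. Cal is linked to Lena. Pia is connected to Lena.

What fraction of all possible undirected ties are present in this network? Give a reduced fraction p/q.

2/9

There are 10 edges and 10 nodes, so the maximum possible is C(10,2) = 45.
Density = 10/45 = 2/9.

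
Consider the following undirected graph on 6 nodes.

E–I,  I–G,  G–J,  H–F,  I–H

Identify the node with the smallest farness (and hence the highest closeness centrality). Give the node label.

I

Farness (sum of distances to all others) for each node — E:11, F:13, G:9, H:9, I:7, J:13.
The smallest farness is 7, for I, so I has the highest closeness.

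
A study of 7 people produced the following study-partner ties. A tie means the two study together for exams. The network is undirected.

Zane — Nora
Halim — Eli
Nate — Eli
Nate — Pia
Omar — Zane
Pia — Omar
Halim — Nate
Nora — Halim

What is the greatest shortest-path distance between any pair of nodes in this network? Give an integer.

3

Eccentricity of each node (its greatest distance to any other): Eli:3, Halim:3, Nate:3, Nora:3, Omar:3, Pia:3, Zane:3.
The maximum eccentricity is 3, realized for instance by the pair Nate–Zane via Nate – Pia – Omar – Zane. So the diameter is 3.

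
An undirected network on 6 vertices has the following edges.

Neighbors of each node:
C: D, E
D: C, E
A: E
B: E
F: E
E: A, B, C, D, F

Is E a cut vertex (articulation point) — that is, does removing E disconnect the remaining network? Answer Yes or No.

Yes

Removing E leaves {A} with no path to {C and D}, so the network splits into 4 components. E is a cut vertex.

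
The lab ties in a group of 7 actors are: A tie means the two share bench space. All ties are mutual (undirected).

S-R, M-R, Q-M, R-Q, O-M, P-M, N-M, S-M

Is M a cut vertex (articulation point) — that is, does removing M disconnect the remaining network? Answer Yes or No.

Removing M leaves {O} with no path to {N}, so the network splits into 4 components. M is a cut vertex.

Yes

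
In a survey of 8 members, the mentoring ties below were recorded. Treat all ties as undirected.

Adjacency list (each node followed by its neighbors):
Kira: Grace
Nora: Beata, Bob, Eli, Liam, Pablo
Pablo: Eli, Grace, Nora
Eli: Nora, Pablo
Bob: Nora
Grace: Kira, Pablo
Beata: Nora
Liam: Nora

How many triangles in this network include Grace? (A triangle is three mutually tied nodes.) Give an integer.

Grace's neighbors are Kira and Pablo, but none of them are tied to each other, so no triangle contains Grace.

0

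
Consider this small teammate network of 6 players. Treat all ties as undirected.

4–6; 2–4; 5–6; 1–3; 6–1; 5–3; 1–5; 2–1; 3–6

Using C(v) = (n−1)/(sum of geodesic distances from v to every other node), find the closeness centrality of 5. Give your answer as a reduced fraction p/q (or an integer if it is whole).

5/7

Distances from 5: 1:1, 2:2, 3:1, 4:2, 6:1. Sum = 7.
n = 6, so closeness = 5/7.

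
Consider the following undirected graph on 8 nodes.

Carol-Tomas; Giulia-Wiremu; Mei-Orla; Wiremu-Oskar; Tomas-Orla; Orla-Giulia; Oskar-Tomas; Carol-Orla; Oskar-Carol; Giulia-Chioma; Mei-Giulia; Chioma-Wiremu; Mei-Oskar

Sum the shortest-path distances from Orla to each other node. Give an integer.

10

Distances from Orla: Carol:1, Chioma:2, Giulia:1, Mei:1, Oskar:2, Tomas:1, Wiremu:2.
Sum = 1 + 2 + 1 + 1 + 2 + 1 + 2 = 10.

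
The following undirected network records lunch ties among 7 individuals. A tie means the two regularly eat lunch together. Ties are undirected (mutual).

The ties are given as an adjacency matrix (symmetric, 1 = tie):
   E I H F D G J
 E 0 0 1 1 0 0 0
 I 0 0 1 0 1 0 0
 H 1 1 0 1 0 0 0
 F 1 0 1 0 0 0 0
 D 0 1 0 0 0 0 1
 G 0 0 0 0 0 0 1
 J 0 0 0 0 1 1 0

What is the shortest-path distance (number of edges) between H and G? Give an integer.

4

One shortest route is H – I – D – J – G, which uses 4 edges, and at distance 3 from H we only reach {J}, which does not include G. So d(H,G) = 4.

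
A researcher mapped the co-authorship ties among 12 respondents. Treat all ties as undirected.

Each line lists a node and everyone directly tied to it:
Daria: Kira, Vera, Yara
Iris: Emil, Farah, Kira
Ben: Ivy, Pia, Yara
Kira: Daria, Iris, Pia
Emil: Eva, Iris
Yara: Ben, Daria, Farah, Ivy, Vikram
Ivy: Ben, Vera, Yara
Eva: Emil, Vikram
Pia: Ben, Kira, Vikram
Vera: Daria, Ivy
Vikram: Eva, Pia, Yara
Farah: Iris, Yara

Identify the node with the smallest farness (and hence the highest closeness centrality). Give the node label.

Farness (sum of distances to all others) for each node — Ben:23, Daria:21, Emil:29, Eva:27, Farah:23, Iris:23, Ivy:24, Kira:21, Pia:22, Vera:28, Vikram:21, Yara:18.
The smallest farness is 18, for Yara, so Yara has the highest closeness.

Yara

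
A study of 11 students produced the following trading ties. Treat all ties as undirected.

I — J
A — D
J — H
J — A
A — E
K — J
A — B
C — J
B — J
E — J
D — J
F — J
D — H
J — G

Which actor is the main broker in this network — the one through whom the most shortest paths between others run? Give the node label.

Unnormalized betweenness of each node: A:3/2, B:0, C:0, D:1/2, E:0, F:0, G:0, H:0, I:0, J:39, K:0.
J has the largest value, 39, making it the main broker — the node through which the most shortest paths run.

J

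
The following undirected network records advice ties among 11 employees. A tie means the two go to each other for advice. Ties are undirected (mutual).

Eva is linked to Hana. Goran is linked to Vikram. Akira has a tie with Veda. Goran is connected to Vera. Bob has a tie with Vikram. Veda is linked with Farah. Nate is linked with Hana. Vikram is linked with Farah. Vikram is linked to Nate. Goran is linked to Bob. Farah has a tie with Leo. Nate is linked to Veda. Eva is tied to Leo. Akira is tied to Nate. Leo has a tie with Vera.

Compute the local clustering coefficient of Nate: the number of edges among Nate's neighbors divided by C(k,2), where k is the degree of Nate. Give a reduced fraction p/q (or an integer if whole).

1/6

Nate's neighbors: Akira, Hana, Veda, and Vikram (k = 4).
Possible neighbor pairs: C(4,2) = 6. Edges among them: Akira–Veda → e = 1.
Clustering(Nate) = 1/6.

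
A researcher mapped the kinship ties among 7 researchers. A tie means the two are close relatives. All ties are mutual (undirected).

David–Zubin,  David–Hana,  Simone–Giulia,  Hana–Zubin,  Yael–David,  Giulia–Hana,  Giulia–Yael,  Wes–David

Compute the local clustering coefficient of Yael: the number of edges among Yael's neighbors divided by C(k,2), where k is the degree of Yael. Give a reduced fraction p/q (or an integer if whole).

Yael's neighbors: David and Giulia (k = 2).
Possible neighbor pairs: C(2,2) = 1. Edges among them: none → e = 0.
Clustering(Yael) = 0/1.

0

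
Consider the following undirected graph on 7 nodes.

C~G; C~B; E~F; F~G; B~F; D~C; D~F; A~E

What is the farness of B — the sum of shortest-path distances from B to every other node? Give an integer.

11

Distances from B: A:3, C:1, D:2, E:2, F:1, G:2.
Sum = 3 + 1 + 2 + 2 + 1 + 2 = 11.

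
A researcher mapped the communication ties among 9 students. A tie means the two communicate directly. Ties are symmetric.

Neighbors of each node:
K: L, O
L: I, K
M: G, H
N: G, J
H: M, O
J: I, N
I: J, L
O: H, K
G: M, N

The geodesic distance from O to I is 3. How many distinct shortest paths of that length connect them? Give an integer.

The shortest distance is 3, and the only length-3 path is O–K–L–I. So there is exactly 1 shortest path.

1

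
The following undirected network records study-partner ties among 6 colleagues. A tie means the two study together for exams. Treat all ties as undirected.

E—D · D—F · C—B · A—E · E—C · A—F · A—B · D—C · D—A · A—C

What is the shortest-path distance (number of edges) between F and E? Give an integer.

2

One shortest route is F – D – E, which uses 2 edges, and F and E are not directly tied, so nothing shorter exists. So d(F,E) = 2.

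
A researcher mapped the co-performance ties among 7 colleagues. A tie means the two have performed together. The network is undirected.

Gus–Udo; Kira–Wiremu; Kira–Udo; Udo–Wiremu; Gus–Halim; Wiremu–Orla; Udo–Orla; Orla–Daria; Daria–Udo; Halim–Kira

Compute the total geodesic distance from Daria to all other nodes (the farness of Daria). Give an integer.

11

Distances from Daria: Gus:2, Halim:3, Kira:2, Orla:1, Udo:1, Wiremu:2.
Sum = 2 + 3 + 2 + 1 + 1 + 2 = 11.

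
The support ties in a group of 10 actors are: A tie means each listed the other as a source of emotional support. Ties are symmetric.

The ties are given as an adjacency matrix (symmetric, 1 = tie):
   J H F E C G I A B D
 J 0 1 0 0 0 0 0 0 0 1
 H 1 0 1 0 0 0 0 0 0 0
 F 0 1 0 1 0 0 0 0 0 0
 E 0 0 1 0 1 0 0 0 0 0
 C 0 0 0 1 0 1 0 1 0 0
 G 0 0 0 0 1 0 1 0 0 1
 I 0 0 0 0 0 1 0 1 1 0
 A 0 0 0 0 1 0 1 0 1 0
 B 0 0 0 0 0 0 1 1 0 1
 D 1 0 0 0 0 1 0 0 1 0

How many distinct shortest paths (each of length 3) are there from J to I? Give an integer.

2

The shortest distance is 3. The length-3 paths are: J–D–B–I; J–D–G–I.
That gives 2 distinct shortest paths.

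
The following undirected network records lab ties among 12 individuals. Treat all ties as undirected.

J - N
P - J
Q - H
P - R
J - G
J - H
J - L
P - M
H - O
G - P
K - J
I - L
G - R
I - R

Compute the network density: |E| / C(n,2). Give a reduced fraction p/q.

There are 14 edges and 12 nodes, so the maximum possible is C(12,2) = 66.
Density = 14/66 = 7/33.

7/33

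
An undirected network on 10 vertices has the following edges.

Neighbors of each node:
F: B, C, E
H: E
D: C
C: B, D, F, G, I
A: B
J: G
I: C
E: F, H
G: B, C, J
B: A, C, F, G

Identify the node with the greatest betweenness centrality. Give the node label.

Unnormalized betweenness of each node: A:0, B:11, C:18, D:0, E:8, F:14, G:8, H:0, I:0, J:0.
C has the largest value, 18, making it the main broker — the node through which the most shortest paths run.

C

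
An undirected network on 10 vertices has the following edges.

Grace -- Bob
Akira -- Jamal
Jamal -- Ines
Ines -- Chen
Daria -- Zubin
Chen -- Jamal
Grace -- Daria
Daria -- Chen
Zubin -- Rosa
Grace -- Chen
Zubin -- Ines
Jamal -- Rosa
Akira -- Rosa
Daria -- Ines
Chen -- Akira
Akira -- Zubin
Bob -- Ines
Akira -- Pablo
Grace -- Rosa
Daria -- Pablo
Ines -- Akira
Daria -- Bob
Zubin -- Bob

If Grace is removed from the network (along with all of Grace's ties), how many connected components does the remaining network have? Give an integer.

1

Grace's neighbors (Bob, Chen, Daria, and Rosa) remain reachable from one another through other ties, so the rest of the network stays in one piece.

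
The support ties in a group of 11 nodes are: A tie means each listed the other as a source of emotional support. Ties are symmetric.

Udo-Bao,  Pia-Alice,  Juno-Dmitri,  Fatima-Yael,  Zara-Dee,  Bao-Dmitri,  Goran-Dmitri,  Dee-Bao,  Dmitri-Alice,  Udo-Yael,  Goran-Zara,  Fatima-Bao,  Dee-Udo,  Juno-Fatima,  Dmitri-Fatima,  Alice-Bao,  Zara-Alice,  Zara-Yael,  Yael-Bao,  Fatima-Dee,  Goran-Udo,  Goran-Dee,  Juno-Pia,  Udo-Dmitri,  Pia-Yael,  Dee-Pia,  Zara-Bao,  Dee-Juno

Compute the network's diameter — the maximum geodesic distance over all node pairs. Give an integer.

2

Eccentricity of each node (its greatest distance to any other): Alice:2, Bao:2, Dee:2, Dmitri:2, Fatima:2, Goran:2, Juno:2, Pia:2, Udo:2, Yael:2, Zara:2.
The maximum eccentricity is 2, realized for instance by the pair Bao–Goran via Bao – Dmitri – Goran. So the diameter is 2.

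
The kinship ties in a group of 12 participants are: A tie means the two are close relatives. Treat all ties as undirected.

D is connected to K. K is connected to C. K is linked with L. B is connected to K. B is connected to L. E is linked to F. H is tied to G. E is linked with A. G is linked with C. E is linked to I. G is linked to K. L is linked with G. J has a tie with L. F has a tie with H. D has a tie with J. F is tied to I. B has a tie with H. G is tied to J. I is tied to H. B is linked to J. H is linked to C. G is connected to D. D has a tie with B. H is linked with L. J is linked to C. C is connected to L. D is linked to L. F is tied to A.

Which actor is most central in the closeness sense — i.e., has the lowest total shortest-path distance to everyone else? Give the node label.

H

Farness (sum of distances to all others) for each node — A:30, B:19, C:19, D:23, E:29, F:21, G:18, H:16, I:22, J:23, K:23, L:17.
The smallest farness is 16, for H, so H has the highest closeness.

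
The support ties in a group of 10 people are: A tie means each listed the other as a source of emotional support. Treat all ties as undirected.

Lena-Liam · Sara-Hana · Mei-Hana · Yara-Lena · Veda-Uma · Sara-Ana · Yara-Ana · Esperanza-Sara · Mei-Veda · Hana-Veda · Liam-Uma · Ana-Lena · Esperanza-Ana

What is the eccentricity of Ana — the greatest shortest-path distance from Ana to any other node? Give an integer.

Distances from Ana: Esperanza:1, Hana:2, Lena:1, Liam:2, Mei:3, Sara:1, Uma:3, Veda:3, Yara:1.
The largest is 3 (to Mei, Veda, and Uma), so the eccentricity of Ana is 3.

3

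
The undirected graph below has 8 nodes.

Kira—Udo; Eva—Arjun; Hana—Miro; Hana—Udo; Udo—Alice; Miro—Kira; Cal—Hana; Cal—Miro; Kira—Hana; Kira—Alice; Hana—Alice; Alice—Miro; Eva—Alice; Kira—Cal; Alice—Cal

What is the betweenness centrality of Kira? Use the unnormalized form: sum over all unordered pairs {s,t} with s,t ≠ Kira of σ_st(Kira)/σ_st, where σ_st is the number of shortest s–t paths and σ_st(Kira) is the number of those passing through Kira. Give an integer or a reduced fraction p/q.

Pairs whose geodesics pass through Kira — Cal–Udo: 1/3; Udo–Miro: 1/3.
All other pairs contribute 0.
Summing the contributions gives betweenness(Kira) = 2/3.

2/3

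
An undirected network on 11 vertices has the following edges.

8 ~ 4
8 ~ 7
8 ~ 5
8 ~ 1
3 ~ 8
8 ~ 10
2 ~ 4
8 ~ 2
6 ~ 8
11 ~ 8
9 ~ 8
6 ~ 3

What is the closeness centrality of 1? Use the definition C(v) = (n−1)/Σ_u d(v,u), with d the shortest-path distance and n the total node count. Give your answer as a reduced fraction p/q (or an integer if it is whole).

10/19

Distances from 1: 2:2, 3:2, 4:2, 5:2, 6:2, 7:2, 8:1, 9:2, 10:2, 11:2. Sum = 19.
n = 11, so closeness = 10/19.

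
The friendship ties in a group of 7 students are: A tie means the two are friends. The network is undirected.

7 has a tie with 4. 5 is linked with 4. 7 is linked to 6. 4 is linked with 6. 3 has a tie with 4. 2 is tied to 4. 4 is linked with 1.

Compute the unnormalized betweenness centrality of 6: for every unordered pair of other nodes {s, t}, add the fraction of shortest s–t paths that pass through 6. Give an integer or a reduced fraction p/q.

No shortest path between any pair of other nodes passes through 6.
Summing the contributions gives betweenness(6) = 0.

0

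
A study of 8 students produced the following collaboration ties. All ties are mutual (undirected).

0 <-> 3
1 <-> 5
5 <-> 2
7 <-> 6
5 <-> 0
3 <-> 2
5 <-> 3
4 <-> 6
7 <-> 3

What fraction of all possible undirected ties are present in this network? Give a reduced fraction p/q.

9/28

There are 9 edges and 8 nodes, so the maximum possible is C(8,2) = 28.
Density = 9/28.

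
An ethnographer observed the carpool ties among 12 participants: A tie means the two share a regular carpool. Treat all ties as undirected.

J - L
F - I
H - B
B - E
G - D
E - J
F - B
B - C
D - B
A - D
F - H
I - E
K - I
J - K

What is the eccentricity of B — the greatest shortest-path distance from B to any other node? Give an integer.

Distances from B: A:2, C:1, D:1, E:1, F:1, G:2, H:1, I:2, J:2, K:3, L:3.
The largest is 3 (to K and L), so the eccentricity of B is 3.

3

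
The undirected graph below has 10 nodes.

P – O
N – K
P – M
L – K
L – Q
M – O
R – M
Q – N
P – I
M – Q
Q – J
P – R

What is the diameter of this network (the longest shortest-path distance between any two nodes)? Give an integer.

5

Eccentricity of each node (its greatest distance to any other): I:5, J:4, K:5, L:4, M:3, N:4, O:4, P:4, Q:3, R:4.
The maximum eccentricity is 5, realized for instance by the pair K–I via K – N – Q – M – P – I. So the diameter is 5.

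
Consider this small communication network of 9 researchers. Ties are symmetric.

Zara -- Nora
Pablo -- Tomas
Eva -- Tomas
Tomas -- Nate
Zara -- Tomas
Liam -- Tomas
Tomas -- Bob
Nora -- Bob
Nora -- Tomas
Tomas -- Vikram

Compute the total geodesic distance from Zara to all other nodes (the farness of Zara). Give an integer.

Distances from Zara: Bob:2, Eva:2, Liam:2, Nate:2, Nora:1, Pablo:2, Tomas:1, Vikram:2.
Sum = 2 + 2 + 2 + 2 + 1 + 2 + 1 + 2 = 14.

14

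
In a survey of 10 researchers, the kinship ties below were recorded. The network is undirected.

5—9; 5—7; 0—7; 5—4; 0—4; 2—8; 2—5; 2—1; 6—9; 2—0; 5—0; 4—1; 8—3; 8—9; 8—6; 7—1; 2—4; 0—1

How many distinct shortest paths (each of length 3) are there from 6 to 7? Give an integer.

The shortest distance is 3, and the only length-3 path is 6–9–5–7. So there is exactly 1 shortest path.

1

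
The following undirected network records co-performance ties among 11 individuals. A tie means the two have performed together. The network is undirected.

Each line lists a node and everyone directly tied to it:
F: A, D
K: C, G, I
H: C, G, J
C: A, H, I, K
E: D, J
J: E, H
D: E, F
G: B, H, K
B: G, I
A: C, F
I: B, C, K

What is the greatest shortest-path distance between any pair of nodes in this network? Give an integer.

5

Eccentricity of each node (its greatest distance to any other): A:3, B:5, C:3, D:5, E:4, F:4, G:4, H:3, I:4, J:3, K:4.
The maximum eccentricity is 5, realized for instance by the pair B–D via B – G – H – J – E – D. So the diameter is 5.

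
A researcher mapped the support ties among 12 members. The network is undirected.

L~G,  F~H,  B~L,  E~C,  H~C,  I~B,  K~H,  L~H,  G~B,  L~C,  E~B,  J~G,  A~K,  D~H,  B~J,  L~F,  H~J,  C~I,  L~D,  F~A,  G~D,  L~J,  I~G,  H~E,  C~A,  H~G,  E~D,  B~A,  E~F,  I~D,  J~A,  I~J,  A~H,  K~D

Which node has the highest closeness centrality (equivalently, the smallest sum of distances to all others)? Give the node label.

H

Farness (sum of distances to all others) for each node — A:16, B:16, C:17, D:16, E:17, F:19, G:16, H:13, I:18, J:16, K:19, L:15.
The smallest farness is 13, for H, so H has the highest closeness.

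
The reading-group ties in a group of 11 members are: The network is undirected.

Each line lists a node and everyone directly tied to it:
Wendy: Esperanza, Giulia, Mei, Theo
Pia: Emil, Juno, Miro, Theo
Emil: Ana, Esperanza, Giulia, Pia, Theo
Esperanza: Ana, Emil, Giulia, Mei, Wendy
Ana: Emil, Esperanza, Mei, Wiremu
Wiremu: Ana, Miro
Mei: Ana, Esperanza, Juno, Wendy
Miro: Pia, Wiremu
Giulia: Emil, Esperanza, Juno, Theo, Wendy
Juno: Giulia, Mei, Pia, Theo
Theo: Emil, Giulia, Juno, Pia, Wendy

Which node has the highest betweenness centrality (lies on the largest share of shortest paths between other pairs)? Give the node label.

Unnormalized betweenness of each node: Ana:15/2, Emil:6, Esperanza:19/6, Giulia:11/6, Juno:3, Mei:10/3, Miro:2, Pia:22/3, Theo:11/3, Wendy:7/6, Wiremu:2.
Ana has the largest value, 15/2, making it the main broker — the node through which the most shortest paths run.

Ana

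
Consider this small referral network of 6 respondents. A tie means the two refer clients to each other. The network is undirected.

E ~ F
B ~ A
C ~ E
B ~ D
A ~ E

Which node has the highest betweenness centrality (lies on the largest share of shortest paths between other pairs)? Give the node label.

E

Unnormalized betweenness of each node: A:6, B:4, C:0, D:0, E:7, F:0.
E has the largest value, 7, making it the main broker — the node through which the most shortest paths run.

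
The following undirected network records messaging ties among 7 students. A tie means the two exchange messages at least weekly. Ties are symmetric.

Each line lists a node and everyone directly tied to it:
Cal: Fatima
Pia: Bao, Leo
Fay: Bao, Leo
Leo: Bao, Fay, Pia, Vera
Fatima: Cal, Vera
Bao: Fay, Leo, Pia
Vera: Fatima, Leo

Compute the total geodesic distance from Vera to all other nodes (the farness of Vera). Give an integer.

Distances from Vera: Bao:2, Cal:2, Fatima:1, Fay:2, Leo:1, Pia:2.
Sum = 2 + 2 + 1 + 2 + 1 + 2 = 10.

10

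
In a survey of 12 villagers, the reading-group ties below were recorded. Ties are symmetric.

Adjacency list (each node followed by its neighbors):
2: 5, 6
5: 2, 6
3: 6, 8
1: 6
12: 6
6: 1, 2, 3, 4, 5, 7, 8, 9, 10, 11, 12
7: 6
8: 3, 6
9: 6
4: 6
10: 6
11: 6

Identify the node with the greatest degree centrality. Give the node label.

6

Degrees — 1:1, 2:2, 3:2, 4:1, 5:2, 6:11, 7:1, 8:2, 9:1, 10:1, 11:1, 12:1.
The maximum is 11, attained only by 6.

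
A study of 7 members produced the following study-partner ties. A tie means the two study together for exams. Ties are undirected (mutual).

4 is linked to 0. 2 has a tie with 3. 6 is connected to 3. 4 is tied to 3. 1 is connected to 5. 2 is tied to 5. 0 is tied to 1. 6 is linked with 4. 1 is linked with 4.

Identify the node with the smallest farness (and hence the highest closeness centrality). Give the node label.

4

Farness (sum of distances to all others) for each node — 0:11, 1:9, 2:11, 3:9, 4:8, 5:11, 6:11.
The smallest farness is 8, for 4, so 4 has the highest closeness.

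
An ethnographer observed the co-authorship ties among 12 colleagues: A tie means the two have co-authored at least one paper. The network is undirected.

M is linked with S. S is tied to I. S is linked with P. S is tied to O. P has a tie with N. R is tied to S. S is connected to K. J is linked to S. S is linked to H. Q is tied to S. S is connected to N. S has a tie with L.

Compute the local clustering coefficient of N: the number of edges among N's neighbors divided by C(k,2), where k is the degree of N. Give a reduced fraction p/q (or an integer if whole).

N's neighbors: P and S (k = 2).
Possible neighbor pairs: C(2,2) = 1. Edges among them: P–S → e = 1.
Clustering(N) = 1/1.

1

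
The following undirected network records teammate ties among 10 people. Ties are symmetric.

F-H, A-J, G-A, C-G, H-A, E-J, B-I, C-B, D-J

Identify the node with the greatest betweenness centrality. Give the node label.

Unnormalized betweenness of each node: A:26, B:8, C:14, D:0, E:0, F:0, G:18, H:8, I:0, J:15.
A has the largest value, 26, making it the main broker — the node through which the most shortest paths run.

A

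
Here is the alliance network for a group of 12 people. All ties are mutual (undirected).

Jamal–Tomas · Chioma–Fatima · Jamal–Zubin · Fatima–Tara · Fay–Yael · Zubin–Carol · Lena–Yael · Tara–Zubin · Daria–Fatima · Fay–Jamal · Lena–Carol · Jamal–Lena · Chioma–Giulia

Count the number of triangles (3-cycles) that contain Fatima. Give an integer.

0

Fatima's neighbors are Chioma, Daria, and Tara, but none of them are tied to each other, so no triangle contains Fatima.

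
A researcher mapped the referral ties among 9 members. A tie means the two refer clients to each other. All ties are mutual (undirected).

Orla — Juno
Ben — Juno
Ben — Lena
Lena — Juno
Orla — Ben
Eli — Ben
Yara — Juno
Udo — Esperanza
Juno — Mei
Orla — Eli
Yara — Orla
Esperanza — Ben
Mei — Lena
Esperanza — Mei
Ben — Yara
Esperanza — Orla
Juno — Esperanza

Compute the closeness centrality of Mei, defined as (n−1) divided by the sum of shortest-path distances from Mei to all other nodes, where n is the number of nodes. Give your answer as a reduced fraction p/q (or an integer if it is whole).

Distances from Mei: Ben:2, Eli:3, Esperanza:1, Juno:1, Lena:1, Orla:2, Udo:2, Yara:2. Sum = 14.
n = 9, so closeness = 8/14 = 4/7.

4/7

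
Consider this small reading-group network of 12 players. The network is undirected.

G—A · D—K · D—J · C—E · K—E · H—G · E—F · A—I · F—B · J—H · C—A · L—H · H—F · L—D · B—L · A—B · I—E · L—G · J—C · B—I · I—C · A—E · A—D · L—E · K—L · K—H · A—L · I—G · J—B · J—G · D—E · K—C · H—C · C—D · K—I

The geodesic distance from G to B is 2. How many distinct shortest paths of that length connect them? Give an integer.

The shortest distance is 2. The length-2 paths are: G–A–B; G–I–B; G–L–B; G–J–B.
That gives 4 distinct shortest paths.

4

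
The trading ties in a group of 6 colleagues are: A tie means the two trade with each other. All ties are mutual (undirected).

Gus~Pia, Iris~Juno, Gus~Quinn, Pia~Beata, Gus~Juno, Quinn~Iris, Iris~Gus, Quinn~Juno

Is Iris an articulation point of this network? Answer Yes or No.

No

Even without Iris, every remaining node can still reach every other (the residual graph is connected), so Iris is not a cut vertex.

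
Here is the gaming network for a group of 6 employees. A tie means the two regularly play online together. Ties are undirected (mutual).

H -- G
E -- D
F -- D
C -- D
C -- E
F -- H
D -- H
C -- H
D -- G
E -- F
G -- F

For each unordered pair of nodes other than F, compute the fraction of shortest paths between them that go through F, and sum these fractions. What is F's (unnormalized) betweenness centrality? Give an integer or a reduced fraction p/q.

Pairs whose geodesics pass through F — H–E: 1/3; E–G: 1/2.
All other pairs contribute 0.
Summing the contributions gives betweenness(F) = 5/6.

5/6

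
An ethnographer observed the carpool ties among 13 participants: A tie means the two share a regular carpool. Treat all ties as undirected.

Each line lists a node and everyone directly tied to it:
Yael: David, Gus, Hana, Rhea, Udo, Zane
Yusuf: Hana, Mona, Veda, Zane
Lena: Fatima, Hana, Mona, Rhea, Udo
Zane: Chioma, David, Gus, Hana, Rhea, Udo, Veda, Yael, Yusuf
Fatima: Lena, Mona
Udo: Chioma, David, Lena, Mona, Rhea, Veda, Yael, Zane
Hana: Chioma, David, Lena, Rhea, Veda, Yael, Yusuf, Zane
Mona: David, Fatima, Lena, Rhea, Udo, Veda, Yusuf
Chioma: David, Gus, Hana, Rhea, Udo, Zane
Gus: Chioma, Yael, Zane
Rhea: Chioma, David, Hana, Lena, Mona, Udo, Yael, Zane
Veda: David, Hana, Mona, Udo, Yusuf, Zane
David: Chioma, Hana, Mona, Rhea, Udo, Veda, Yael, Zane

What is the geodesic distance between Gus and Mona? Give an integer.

One shortest route is Gus – Zane – Veda – Mona, which uses 3 edges, and at distance 2 from Gus we only reach {David, Hana, Rhea, Udo, Veda, Yusuf}, which does not include Mona. So d(Gus,Mona) = 3.

3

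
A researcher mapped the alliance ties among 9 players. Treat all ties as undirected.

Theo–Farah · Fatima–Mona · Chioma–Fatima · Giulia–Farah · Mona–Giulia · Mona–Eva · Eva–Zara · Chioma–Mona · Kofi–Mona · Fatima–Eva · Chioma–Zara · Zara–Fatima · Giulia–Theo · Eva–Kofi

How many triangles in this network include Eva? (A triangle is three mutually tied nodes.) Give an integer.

3

Eva's neighbors: Fatima, Kofi, Mona, and Zara.
Neighbor pairs that are themselves tied: Eva–Fatima–Mona; Eva–Fatima–Zara; Eva–Kofi–Mona. Each forms one triangle with Eva, for 3 in total.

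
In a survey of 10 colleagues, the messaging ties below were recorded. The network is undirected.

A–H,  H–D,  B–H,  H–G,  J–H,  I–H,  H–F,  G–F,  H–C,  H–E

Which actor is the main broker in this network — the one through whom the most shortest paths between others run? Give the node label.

H

Unnormalized betweenness of each node: A:0, B:0, C:0, D:0, E:0, F:0, G:0, H:35, I:0, J:0.
H has the largest value, 35, making it the main broker — the node through which the most shortest paths run.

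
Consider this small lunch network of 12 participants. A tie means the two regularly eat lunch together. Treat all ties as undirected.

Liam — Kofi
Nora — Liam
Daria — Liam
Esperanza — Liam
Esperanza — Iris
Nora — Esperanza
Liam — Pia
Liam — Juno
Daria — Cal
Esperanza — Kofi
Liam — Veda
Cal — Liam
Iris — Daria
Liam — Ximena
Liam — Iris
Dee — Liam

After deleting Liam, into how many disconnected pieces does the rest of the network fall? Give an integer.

6

Without Liam, the remaining ties split the others into: {Cal, Daria, Esperanza, Iris, Kofi, Nora}; {Ximena}; {Pia}; {Veda}; {Dee}; {Juno}.
That's 6 separate components.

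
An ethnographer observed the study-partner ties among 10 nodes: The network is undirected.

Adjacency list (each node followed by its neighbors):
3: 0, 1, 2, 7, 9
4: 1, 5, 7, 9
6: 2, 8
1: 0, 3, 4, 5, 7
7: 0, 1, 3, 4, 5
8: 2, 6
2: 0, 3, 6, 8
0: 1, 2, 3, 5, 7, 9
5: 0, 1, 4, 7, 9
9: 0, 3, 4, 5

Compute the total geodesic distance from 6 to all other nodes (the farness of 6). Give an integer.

22

Distances from 6: 0:2, 1:3, 2:1, 3:2, 4:4, 5:3, 7:3, 8:1, 9:3.
Sum = 2 + 3 + 1 + 2 + 4 + 3 + 3 + 1 + 3 = 22.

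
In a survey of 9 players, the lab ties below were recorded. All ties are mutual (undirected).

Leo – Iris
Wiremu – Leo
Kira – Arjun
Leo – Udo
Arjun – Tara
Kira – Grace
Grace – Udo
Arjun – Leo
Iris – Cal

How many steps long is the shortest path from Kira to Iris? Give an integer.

3

One shortest route is Kira – Arjun – Leo – Iris, which uses 3 edges, and at distance 2 from Kira we only reach {Leo, Tara, Udo}, which does not include Iris. So d(Kira,Iris) = 3.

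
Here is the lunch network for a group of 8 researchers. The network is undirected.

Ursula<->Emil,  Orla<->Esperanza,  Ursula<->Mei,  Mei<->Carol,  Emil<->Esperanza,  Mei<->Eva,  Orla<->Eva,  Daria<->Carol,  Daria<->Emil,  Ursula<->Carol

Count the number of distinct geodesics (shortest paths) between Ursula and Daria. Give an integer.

2

The shortest distance is 2. The length-2 paths are: Ursula–Emil–Daria; Ursula–Carol–Daria.
That gives 2 distinct shortest paths.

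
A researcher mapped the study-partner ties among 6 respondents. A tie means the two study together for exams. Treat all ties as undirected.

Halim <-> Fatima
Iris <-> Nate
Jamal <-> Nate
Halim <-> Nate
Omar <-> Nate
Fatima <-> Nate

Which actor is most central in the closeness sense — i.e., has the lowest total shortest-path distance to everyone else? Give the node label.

Farness (sum of distances to all others) for each node — Fatima:8, Halim:8, Iris:9, Jamal:9, Nate:5, Omar:9.
The smallest farness is 5, for Nate, so Nate has the highest closeness.

Nate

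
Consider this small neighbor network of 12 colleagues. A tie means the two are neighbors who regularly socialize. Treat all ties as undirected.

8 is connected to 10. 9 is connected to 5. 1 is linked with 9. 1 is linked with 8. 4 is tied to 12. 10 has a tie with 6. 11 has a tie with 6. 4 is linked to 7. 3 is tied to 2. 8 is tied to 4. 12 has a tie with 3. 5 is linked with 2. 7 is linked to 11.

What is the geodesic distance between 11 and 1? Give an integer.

One shortest route is 11 – 6 – 10 – 8 – 1, which uses 4 edges, and at distance 3 from 11 we only reach {8, 12}, which does not include 1. So d(11,1) = 4.

4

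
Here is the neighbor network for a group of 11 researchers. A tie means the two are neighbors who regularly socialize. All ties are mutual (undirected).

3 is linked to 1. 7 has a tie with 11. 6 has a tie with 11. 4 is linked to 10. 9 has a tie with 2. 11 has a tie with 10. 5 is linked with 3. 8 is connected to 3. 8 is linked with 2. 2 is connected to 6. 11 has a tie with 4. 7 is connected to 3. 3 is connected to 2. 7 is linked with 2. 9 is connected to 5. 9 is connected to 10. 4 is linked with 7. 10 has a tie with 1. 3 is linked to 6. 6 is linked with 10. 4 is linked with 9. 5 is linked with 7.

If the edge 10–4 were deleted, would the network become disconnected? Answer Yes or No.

No

Even without that edge, 10 still reaches 4 via 10 – 11 – 4, so the network stays connected. Not a bridge.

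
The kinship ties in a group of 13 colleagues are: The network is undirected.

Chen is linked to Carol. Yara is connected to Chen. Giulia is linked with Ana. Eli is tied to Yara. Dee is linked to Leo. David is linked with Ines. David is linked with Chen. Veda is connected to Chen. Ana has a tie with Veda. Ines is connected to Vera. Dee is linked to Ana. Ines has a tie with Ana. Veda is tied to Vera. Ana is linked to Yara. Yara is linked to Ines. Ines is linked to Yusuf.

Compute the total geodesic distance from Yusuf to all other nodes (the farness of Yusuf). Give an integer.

Distances from Yusuf: Ana:2, Carol:4, Chen:3, David:2, Dee:3, Eli:3, Giulia:3, Ines:1, Leo:4, Veda:3, Vera:2, Yara:2.
Sum = 2 + 4 + 3 + 2 + 3 + 3 + 3 + 1 + 4 + 3 + 2 + 2 = 32.

32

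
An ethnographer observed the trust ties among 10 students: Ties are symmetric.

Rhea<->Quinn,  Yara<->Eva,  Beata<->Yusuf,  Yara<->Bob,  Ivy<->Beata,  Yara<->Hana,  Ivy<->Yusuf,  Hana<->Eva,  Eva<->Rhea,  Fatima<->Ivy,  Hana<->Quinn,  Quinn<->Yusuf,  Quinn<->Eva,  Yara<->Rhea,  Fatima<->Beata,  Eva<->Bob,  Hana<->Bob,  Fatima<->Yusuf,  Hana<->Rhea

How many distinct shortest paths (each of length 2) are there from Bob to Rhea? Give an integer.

3

The shortest distance is 2. The length-2 paths are: Bob–Eva–Rhea; Bob–Yara–Rhea; Bob–Hana–Rhea.
That gives 3 distinct shortest paths.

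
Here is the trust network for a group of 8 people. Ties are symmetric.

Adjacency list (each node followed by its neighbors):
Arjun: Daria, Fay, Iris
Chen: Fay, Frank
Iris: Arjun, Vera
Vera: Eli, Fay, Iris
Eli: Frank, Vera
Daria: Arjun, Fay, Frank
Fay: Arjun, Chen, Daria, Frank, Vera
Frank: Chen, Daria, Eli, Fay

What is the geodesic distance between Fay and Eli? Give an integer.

One shortest route is Fay – Frank – Eli, which uses 2 edges, and Fay and Eli are not directly tied, so nothing shorter exists. So d(Fay,Eli) = 2.

2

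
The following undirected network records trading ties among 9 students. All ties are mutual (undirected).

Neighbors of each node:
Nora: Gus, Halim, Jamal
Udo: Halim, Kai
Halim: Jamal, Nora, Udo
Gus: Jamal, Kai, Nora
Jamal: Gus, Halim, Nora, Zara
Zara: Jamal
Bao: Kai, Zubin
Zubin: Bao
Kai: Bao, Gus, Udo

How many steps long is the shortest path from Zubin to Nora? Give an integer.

One shortest route is Zubin – Bao – Kai – Gus – Nora, which uses 4 edges, and at distance 3 from Zubin we only reach {Gus, Udo}, which does not include Nora. So d(Zubin,Nora) = 4.

4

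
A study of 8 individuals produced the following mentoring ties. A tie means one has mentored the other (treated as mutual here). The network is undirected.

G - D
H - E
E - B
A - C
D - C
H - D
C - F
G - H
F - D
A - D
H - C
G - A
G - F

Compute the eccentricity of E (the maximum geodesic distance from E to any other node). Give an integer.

3

Distances from E: A:3, B:1, C:2, D:2, F:3, G:2, H:1.
The largest is 3 (to A and F), so the eccentricity of E is 3.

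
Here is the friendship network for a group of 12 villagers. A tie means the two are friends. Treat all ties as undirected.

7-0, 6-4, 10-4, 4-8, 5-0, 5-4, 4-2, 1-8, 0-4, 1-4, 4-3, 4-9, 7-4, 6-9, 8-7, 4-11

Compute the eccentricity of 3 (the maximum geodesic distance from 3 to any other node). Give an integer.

2

Distances from 3: 0:2, 1:2, 2:2, 4:1, 5:2, 6:2, 7:2, 8:2, 9:2, 10:2, 11:2.
The largest is 2 (to 9, 1, 11, 6, 2, 0, 7, 5, 10, and 8), so the eccentricity of 3 is 2.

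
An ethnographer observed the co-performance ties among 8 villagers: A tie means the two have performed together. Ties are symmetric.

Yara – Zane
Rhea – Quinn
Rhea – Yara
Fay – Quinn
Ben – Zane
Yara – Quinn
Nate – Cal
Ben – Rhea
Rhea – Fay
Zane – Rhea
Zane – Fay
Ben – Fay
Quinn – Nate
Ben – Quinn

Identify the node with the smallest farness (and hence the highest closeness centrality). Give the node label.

Farness (sum of distances to all others) for each node — Ben:11, Cal:19, Fay:11, Nate:13, Quinn:9, Rhea:10, Yara:12, Zane:13.
The smallest farness is 9, for Quinn, so Quinn has the highest closeness.

Quinn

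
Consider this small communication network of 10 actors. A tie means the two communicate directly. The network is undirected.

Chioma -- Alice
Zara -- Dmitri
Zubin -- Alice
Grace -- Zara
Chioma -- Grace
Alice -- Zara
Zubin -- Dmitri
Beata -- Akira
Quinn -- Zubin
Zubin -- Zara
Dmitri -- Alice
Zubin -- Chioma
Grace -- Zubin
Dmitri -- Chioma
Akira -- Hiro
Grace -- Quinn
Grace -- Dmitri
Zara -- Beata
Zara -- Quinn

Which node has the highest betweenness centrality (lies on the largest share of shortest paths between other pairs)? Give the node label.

Unnormalized betweenness of each node: Akira:8, Alice:1, Beata:14, Chioma:1/4, Dmitri:5/4, Grace:11/6, Hiro:0, Quinn:0, Zara:229/12, Zubin:31/12.
Zara has the largest value, 229/12, making it the main broker — the node through which the most shortest paths run.

Zara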